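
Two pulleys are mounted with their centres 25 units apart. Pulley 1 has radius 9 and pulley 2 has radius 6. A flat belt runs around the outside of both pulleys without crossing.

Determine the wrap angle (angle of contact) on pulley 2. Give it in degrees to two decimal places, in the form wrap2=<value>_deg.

open belt: β = asin((r2−r1)/C) = asin(-3/25) = -6.8921°
wrap1 = π − 2β = 193.7842°
wrap2 = π + 2β = 166.2158°

wrap2=166.22_deg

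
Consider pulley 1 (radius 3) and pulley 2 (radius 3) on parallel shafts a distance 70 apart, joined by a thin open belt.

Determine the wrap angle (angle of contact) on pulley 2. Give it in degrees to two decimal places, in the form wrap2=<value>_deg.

open belt: β = asin((r2−r1)/C) = asin(0/70) = 0.0000°
wrap1 = π − 2β = 180.0000°
wrap2 = π + 2β = 180.0000°

wrap2=180.00_deg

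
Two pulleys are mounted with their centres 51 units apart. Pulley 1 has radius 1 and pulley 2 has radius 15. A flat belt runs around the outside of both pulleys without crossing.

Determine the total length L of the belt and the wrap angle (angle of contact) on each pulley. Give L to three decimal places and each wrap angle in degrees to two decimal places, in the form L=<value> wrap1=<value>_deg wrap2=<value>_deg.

open belt: β = asin((r2−r1)/C) = asin(14/51) = 15.9328°
wrap1 = π − 2β = 148.1344°
wrap2 = π + 2β = 211.8656°
tangent length = C·cosβ = 49.0408
L = r1·wrap1 + r2·wrap2 + 2·C·cosβ = 1·2.5854 + 15·3.6978 + 2·49.0408 = 156.1333

L=156.133 wrap1=148.13_deg wrap2=211.87_deg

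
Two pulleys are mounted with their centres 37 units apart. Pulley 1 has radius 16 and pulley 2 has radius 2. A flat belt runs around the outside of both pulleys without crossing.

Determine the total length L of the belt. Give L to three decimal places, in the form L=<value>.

open belt: β = asin((r2−r1)/C) = asin(-14/37) = -22.2333°
wrap1 = π − 2β = 224.4665°
wrap2 = π + 2β = 135.5335°
tangent length = C·cosβ = 34.2491
L = r1·wrap1 + r2·wrap2 + 2·C·cosβ = 16·3.9177 + 2·2.3655 + 2·34.2491 = 135.9121

L=135.912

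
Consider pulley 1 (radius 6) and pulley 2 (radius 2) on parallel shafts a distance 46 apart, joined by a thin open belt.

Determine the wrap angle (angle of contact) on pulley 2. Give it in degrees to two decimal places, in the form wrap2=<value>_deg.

open belt: β = asin((r2−r1)/C) = asin(-4/46) = -4.9885°
wrap1 = π − 2β = 189.9771°
wrap2 = π + 2β = 170.0229°

wrap2=170.02_deg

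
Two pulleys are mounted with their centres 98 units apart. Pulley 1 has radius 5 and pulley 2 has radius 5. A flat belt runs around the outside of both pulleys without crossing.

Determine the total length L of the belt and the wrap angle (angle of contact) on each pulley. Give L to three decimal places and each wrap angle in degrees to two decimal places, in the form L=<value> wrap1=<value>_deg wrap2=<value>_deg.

L=227.416 wrap1=180.00_deg wrap2=180.00_deg

open belt: β = asin((r2−r1)/C) = asin(0/98) = 0.0000°
wrap1 = π − 2β = 180.0000°
wrap2 = π + 2β = 180.0000°
tangent length = C·cosβ = 98.0000
L = r1·wrap1 + r2·wrap2 + 2·C·cosβ = 5·3.1416 + 5·3.1416 + 2·98.0000 = 227.4159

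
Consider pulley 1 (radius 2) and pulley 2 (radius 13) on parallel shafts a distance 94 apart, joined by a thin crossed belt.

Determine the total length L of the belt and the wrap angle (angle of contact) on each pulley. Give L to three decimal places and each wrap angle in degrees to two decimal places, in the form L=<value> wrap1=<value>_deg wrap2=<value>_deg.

crossed belt: β = asin((r1+r2)/C) = asin(15/94) = 9.1822°
wrap1 = wrap2 = π + 2β = 198.3644°
tangent length = C·cosβ = 92.7955
L = (r1+r2)·wrap + 2·C·cosβ = 15·3.4621 + 2·92.7955 = 237.5226

L=237.523 wrap1=198.36_deg wrap2=198.36_deg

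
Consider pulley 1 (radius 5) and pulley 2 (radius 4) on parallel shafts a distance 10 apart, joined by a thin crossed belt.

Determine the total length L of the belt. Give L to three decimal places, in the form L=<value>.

L=57.148

crossed belt: β = asin((r1+r2)/C) = asin(9/10) = 64.1581°
wrap1 = wrap2 = π + 2β = 308.3161°
tangent length = C·cosβ = 4.3589
L = (r1+r2)·wrap + 2·C·cosβ = 9·5.3811 + 2·4.3589 = 57.1480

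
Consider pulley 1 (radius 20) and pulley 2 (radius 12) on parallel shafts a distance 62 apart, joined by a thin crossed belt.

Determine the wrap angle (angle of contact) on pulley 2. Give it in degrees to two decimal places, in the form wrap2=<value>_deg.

wrap2=242.15_deg

crossed belt: β = asin((r1+r2)/C) = asin(32/62) = 31.0730°
wrap1 = wrap2 = π + 2β = 242.1459°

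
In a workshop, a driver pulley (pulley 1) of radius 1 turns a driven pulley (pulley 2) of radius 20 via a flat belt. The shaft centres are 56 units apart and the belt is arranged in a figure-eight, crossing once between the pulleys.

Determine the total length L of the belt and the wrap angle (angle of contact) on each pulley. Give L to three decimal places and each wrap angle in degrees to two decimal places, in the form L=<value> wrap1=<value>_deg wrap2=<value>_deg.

crossed belt: β = asin((r1+r2)/C) = asin(21/56) = 22.0243°
wrap1 = wrap2 = π + 2β = 224.0486°
tangent length = C·cosβ = 51.9134
L = (r1+r2)·wrap + 2·C·cosβ = 21·3.9104 + 2·51.9134 = 185.9449

L=185.945 wrap1=224.05_deg wrap2=224.05_deg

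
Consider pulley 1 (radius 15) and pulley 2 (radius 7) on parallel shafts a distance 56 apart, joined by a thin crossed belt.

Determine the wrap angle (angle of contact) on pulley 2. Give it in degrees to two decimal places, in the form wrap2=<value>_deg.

wrap2=226.26_deg

crossed belt: β = asin((r1+r2)/C) = asin(22/56) = 23.1324°
wrap1 = wrap2 = π + 2β = 226.2648°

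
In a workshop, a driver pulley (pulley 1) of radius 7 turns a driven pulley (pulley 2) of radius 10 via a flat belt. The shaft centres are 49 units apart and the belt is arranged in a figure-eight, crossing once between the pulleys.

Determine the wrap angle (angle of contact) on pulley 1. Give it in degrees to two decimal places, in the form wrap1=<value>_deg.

crossed belt: β = asin((r1+r2)/C) = asin(17/49) = 20.3002°
wrap1 = wrap2 = π + 2β = 220.6004°

wrap1=220.60_deg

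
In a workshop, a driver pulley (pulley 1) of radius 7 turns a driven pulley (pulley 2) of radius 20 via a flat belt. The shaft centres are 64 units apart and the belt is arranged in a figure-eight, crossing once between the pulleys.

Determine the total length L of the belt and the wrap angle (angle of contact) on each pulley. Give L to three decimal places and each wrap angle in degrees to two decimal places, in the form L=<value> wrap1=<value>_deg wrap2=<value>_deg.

L=224.392 wrap1=229.91_deg wrap2=229.91_deg

crossed belt: β = asin((r1+r2)/C) = asin(27/64) = 24.9530°
wrap1 = wrap2 = π + 2β = 229.9060°
tangent length = C·cosβ = 58.0259
L = (r1+r2)·wrap + 2·C·cosβ = 27·4.0126 + 2·58.0259 = 224.3924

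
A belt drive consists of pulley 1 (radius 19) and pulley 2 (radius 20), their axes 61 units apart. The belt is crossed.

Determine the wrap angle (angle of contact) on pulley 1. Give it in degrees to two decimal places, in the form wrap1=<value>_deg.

wrap1=259.49_deg

crossed belt: β = asin((r1+r2)/C) = asin(39/61) = 39.7429°
wrap1 = wrap2 = π + 2β = 259.4859°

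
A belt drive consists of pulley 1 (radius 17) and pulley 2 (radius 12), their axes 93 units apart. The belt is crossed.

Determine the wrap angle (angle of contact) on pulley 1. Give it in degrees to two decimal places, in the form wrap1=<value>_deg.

wrap1=216.34_deg

crossed belt: β = asin((r1+r2)/C) = asin(29/93) = 18.1694°
wrap1 = wrap2 = π + 2β = 216.3389°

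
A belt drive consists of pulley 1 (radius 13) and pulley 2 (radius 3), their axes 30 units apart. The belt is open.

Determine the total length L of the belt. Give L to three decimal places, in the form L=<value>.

L=113.631

open belt: β = asin((r2−r1)/C) = asin(-10/30) = -19.4712°
wrap1 = π − 2β = 218.9424°
wrap2 = π + 2β = 141.0576°
tangent length = C·cosβ = 28.2843
L = r1·wrap1 + r2·wrap2 + 2·C·cosβ = 13·3.8213 + 3·2.4619 + 2·28.2843 = 113.6308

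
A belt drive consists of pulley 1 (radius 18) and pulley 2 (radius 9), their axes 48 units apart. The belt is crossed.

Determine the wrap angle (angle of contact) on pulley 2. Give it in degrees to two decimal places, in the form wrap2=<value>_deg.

wrap2=248.46_deg

crossed belt: β = asin((r1+r2)/C) = asin(27/48) = 34.2289°
wrap1 = wrap2 = π + 2β = 248.4577°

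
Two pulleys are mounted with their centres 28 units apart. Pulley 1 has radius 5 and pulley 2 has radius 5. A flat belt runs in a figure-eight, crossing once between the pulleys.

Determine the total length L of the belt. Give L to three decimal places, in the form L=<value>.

crossed belt: β = asin((r1+r2)/C) = asin(10/28) = 20.9248°
wrap1 = wrap2 = π + 2β = 221.8497°
tangent length = C·cosβ = 26.1534
L = (r1+r2)·wrap + 2·C·cosβ = 10·3.8720 + 2·26.1534 = 91.0269

L=91.027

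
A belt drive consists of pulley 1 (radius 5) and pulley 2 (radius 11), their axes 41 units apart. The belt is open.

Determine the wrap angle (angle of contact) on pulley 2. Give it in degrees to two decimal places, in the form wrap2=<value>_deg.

open belt: β = asin((r2−r1)/C) = asin(6/41) = 8.4150°
wrap1 = π − 2β = 163.1701°
wrap2 = π + 2β = 196.8299°

wrap2=196.83_deg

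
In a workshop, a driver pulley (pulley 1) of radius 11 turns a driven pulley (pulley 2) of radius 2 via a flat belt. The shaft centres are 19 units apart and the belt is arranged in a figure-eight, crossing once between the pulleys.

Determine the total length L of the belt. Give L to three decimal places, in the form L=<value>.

L=88.145

crossed belt: β = asin((r1+r2)/C) = asin(13/19) = 43.1736°
wrap1 = wrap2 = π + 2β = 266.3471°
tangent length = C·cosβ = 13.8564
L = (r1+r2)·wrap + 2·C·cosβ = 13·4.6486 + 2·13.8564 = 88.1451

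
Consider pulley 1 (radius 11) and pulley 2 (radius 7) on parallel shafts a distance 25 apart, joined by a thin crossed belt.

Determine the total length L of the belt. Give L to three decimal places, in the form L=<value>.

L=120.184

crossed belt: β = asin((r1+r2)/C) = asin(18/25) = 46.0545°
wrap1 = wrap2 = π + 2β = 272.1090°
tangent length = C·cosβ = 17.3494
L = (r1+r2)·wrap + 2·C·cosβ = 18·4.7492 + 2·17.3494 = 120.1843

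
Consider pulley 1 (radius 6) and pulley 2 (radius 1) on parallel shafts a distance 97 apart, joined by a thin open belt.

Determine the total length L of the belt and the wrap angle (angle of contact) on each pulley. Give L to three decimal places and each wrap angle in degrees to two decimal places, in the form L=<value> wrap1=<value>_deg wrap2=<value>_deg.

open belt: β = asin((r2−r1)/C) = asin(-5/97) = -2.9547°
wrap1 = π − 2β = 185.9094°
wrap2 = π + 2β = 174.0906°
tangent length = C·cosβ = 96.8710
L = r1·wrap1 + r2·wrap2 + 2·C·cosβ = 6·3.2447 + 1·3.0385 + 2·96.8710 = 216.2489

L=216.249 wrap1=185.91_deg wrap2=174.09_deg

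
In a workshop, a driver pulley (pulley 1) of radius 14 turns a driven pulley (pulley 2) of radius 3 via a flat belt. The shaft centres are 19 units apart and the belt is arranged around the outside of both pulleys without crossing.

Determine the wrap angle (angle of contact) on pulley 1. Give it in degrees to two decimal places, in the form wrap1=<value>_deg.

open belt: β = asin((r2−r1)/C) = asin(-11/19) = -35.3765°
wrap1 = π − 2β = 250.7531°
wrap2 = π + 2β = 109.2469°

wrap1=250.75_deg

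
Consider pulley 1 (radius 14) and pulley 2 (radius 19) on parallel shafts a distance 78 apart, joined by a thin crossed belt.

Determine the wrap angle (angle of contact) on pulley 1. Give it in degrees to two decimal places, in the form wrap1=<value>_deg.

wrap1=230.06_deg

crossed belt: β = asin((r1+r2)/C) = asin(33/78) = 25.0290°
wrap1 = wrap2 = π + 2β = 230.0580°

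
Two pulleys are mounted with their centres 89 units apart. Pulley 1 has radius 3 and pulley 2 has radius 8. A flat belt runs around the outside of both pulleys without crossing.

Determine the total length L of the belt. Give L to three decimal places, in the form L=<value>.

open belt: β = asin((r2−r1)/C) = asin(5/89) = 3.2206°
wrap1 = π − 2β = 173.5589°
wrap2 = π + 2β = 186.4411°
tangent length = C·cosβ = 88.8594
L = r1·wrap1 + r2·wrap2 + 2·C·cosβ = 3·3.0292 + 8·3.2540 + 2·88.8594 = 212.8385

L=212.838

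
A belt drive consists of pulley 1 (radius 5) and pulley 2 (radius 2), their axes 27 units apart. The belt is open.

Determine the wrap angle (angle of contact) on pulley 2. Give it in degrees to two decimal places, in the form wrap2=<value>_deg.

wrap2=167.24_deg

open belt: β = asin((r2−r1)/C) = asin(-3/27) = -6.3794°
wrap1 = π − 2β = 192.7587°
wrap2 = π + 2β = 167.2413°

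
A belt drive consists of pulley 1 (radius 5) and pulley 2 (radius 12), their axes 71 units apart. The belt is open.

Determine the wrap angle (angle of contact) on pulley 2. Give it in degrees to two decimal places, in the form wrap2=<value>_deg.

open belt: β = asin((r2−r1)/C) = asin(7/71) = 5.6581°
wrap1 = π − 2β = 168.6839°
wrap2 = π + 2β = 191.3161°

wrap2=191.32_deg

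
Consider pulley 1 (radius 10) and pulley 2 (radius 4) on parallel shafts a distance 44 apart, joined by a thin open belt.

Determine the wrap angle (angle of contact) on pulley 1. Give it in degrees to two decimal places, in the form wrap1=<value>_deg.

wrap1=195.67_deg

open belt: β = asin((r2−r1)/C) = asin(-6/44) = -7.8375°
wrap1 = π − 2β = 195.6750°
wrap2 = π + 2β = 164.3250°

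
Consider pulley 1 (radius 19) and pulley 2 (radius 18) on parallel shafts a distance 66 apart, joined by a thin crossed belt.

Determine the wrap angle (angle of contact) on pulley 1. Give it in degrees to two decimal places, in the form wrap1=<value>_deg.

crossed belt: β = asin((r1+r2)/C) = asin(37/66) = 34.0977°
wrap1 = wrap2 = π + 2β = 248.1954°

wrap1=248.20_deg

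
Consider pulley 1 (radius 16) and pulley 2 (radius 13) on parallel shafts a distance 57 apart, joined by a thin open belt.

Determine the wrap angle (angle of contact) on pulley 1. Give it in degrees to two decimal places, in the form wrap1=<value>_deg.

wrap1=186.03_deg

open belt: β = asin((r2−r1)/C) = asin(-3/57) = -3.0170°
wrap1 = π − 2β = 186.0339°
wrap2 = π + 2β = 173.9661°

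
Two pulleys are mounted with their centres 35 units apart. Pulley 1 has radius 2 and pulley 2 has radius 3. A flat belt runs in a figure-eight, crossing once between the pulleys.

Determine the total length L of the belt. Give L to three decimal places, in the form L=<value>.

crossed belt: β = asin((r1+r2)/C) = asin(5/35) = 8.2132°
wrap1 = wrap2 = π + 2β = 196.4264°
tangent length = C·cosβ = 34.6410
L = (r1+r2)·wrap + 2·C·cosβ = 5·3.4283 + 2·34.6410 = 86.4235

L=86.423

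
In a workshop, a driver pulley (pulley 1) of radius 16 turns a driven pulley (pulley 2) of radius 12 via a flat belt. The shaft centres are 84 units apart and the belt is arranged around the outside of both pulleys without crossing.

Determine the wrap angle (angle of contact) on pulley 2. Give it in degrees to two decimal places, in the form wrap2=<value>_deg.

open belt: β = asin((r2−r1)/C) = asin(-4/84) = -2.7294°
wrap1 = π − 2β = 185.4588°
wrap2 = π + 2β = 174.5412°

wrap2=174.54_deg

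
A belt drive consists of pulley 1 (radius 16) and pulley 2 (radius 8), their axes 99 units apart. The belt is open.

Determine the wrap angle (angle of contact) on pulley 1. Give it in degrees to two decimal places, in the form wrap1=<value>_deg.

wrap1=189.27_deg

open belt: β = asin((r2−r1)/C) = asin(-8/99) = -4.6350°
wrap1 = π − 2β = 189.2700°
wrap2 = π + 2β = 170.7300°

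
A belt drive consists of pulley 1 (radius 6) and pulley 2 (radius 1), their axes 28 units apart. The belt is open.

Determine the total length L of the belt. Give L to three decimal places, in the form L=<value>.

open belt: β = asin((r2−r1)/C) = asin(-5/28) = -10.2866°
wrap1 = π − 2β = 200.5731°
wrap2 = π + 2β = 159.4269°
tangent length = C·cosβ = 27.5500
L = r1·wrap1 + r2·wrap2 + 2·C·cosβ = 6·3.5007 + 1·2.7825 + 2·27.5500 = 78.8864

L=78.886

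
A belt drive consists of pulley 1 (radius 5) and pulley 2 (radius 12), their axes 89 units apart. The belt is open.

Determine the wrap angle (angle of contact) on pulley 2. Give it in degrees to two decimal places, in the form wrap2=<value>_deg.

wrap2=189.02_deg

open belt: β = asin((r2−r1)/C) = asin(7/89) = 4.5111°
wrap1 = π − 2β = 170.9779°
wrap2 = π + 2β = 189.0221°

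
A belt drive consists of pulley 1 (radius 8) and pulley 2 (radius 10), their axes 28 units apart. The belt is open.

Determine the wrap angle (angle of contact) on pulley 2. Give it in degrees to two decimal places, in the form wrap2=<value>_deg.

wrap2=188.19_deg

open belt: β = asin((r2−r1)/C) = asin(2/28) = 4.0960°
wrap1 = π − 2β = 171.8079°
wrap2 = π + 2β = 188.1921°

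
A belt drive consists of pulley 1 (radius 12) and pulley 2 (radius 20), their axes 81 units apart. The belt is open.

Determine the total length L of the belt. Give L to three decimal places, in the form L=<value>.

open belt: β = asin((r2−r1)/C) = asin(8/81) = 5.6681°
wrap1 = π − 2β = 168.6638°
wrap2 = π + 2β = 191.3362°
tangent length = C·cosβ = 80.6040
L = r1·wrap1 + r2·wrap2 + 2·C·cosβ = 12·2.9437 + 20·3.3394 + 2·80.6040 = 263.3217

L=263.322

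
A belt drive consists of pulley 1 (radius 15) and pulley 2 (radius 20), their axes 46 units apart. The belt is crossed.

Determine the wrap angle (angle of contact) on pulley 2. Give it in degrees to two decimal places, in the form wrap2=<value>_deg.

crossed belt: β = asin((r1+r2)/C) = asin(35/46) = 49.5409°
wrap1 = wrap2 = π + 2β = 279.0818°

wrap2=279.08_deg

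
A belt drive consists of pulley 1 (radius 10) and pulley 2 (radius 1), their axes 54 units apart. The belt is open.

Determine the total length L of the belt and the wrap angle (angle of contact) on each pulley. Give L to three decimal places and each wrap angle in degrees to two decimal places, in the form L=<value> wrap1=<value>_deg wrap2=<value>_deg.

open belt: β = asin((r2−r1)/C) = asin(-9/54) = -9.5941°
wrap1 = π − 2β = 199.1881°
wrap2 = π + 2β = 160.8119°
tangent length = C·cosβ = 53.2447
L = r1·wrap1 + r2·wrap2 + 2·C·cosβ = 10·3.4765 + 1·2.8067 + 2·53.2447 = 144.0610

L=144.061 wrap1=199.19_deg wrap2=160.81_deg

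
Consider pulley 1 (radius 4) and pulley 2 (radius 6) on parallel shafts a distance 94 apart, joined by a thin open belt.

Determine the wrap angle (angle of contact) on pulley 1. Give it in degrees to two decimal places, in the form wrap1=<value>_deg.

open belt: β = asin((r2−r1)/C) = asin(2/94) = 1.2192°
wrap1 = π − 2β = 177.5617°
wrap2 = π + 2β = 182.4383°

wrap1=177.56_deg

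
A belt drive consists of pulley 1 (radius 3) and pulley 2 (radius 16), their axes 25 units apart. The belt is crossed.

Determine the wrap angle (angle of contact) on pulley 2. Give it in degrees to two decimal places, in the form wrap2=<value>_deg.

wrap2=278.93_deg

crossed belt: β = asin((r1+r2)/C) = asin(19/25) = 49.4642°
wrap1 = wrap2 = π + 2β = 278.9284°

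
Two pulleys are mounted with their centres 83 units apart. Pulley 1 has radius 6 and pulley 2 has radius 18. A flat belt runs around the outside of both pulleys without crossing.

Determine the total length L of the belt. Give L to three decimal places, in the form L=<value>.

open belt: β = asin((r2−r1)/C) = asin(12/83) = 8.3129°
wrap1 = π − 2β = 163.3743°
wrap2 = π + 2β = 196.6257°
tangent length = C·cosβ = 82.1279
L = r1·wrap1 + r2·wrap2 + 2·C·cosβ = 6·2.8514 + 18·3.4318 + 2·82.1279 = 243.1362

L=243.136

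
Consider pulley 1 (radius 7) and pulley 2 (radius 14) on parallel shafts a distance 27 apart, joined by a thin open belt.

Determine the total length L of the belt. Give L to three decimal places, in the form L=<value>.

open belt: β = asin((r2−r1)/C) = asin(7/27) = 15.0261°
wrap1 = π − 2β = 149.9478°
wrap2 = π + 2β = 210.0522°
tangent length = C·cosβ = 26.0768
L = r1·wrap1 + r2·wrap2 + 2·C·cosβ = 7·2.6171 + 14·3.6661 + 2·26.0768 = 121.7986

L=121.799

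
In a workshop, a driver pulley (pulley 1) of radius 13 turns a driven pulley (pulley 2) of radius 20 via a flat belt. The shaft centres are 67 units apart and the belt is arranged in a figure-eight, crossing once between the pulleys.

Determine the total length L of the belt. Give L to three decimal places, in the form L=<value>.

crossed belt: β = asin((r1+r2)/C) = asin(33/67) = 29.5075°
wrap1 = wrap2 = π + 2β = 239.0150°
tangent length = C·cosβ = 58.3095
L = (r1+r2)·wrap + 2·C·cosβ = 33·4.1716 + 2·58.3095 = 254.2818

L=254.282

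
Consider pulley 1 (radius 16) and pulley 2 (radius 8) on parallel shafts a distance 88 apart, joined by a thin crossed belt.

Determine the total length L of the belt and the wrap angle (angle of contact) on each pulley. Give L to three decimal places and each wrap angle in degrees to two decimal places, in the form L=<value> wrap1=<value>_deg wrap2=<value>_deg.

crossed belt: β = asin((r1+r2)/C) = asin(24/88) = 15.8266°
wrap1 = wrap2 = π + 2β = 211.6532°
tangent length = C·cosβ = 84.6640
L = (r1+r2)·wrap + 2·C·cosβ = 24·3.6940 + 2·84.6640 = 257.9852

L=257.985 wrap1=211.65_deg wrap2=211.65_deg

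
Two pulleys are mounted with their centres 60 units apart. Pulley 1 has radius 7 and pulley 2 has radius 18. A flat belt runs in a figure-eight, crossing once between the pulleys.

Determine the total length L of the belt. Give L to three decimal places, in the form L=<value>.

L=209.116

crossed belt: β = asin((r1+r2)/C) = asin(25/60) = 24.6243°
wrap1 = wrap2 = π + 2β = 229.2486°
tangent length = C·cosβ = 54.5436
L = (r1+r2)·wrap + 2·C·cosβ = 25·4.0011 + 2·54.5436 = 209.1157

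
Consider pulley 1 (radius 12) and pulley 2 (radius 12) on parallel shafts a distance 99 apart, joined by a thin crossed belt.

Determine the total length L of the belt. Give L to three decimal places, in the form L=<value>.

crossed belt: β = asin((r1+r2)/C) = asin(24/99) = 14.0297°
wrap1 = wrap2 = π + 2β = 208.0593°
tangent length = C·cosβ = 96.0469
L = (r1+r2)·wrap + 2·C·cosβ = 24·3.6313 + 2·96.0469 = 279.2454

L=279.245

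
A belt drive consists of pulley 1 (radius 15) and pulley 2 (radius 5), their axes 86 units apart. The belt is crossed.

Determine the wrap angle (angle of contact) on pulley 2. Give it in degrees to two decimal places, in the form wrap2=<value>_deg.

wrap2=206.90_deg

crossed belt: β = asin((r1+r2)/C) = asin(20/86) = 13.4477°
wrap1 = wrap2 = π + 2β = 206.8955°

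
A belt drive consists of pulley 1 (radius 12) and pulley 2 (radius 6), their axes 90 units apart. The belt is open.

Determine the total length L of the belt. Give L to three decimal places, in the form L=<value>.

L=236.949

open belt: β = asin((r2−r1)/C) = asin(-6/90) = -3.8226°
wrap1 = π − 2β = 187.6451°
wrap2 = π + 2β = 172.3549°
tangent length = C·cosβ = 89.7998
L = r1·wrap1 + r2·wrap2 + 2·C·cosβ = 12·3.2750 + 6·3.0082 + 2·89.7998 = 236.9488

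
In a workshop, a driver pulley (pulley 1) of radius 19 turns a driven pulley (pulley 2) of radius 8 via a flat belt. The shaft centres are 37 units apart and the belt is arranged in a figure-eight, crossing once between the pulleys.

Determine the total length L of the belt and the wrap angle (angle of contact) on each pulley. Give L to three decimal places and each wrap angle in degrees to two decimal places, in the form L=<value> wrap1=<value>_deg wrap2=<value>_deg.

L=179.587 wrap1=273.73_deg wrap2=273.73_deg

crossed belt: β = asin((r1+r2)/C) = asin(27/37) = 46.8637°
wrap1 = wrap2 = π + 2β = 273.7275°
tangent length = C·cosβ = 25.2982
L = (r1+r2)·wrap + 2·C·cosβ = 27·4.7774 + 2·25.2982 = 179.5875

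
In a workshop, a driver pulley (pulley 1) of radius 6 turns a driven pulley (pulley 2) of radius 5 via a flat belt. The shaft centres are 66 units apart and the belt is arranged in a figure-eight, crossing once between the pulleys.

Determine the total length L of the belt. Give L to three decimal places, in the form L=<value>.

L=168.395

crossed belt: β = asin((r1+r2)/C) = asin(11/66) = 9.5941°
wrap1 = wrap2 = π + 2β = 199.1881°
tangent length = C·cosβ = 65.0769
L = (r1+r2)·wrap + 2·C·cosβ = 11·3.4765 + 2·65.0769 = 168.3951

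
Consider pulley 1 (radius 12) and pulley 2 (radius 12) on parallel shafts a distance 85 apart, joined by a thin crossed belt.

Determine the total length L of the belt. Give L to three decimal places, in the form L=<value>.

L=252.221

crossed belt: β = asin((r1+r2)/C) = asin(24/85) = 16.4007°
wrap1 = wrap2 = π + 2β = 212.8014°
tangent length = C·cosβ = 81.5414
L = (r1+r2)·wrap + 2·C·cosβ = 24·3.7141 + 2·81.5414 = 252.2208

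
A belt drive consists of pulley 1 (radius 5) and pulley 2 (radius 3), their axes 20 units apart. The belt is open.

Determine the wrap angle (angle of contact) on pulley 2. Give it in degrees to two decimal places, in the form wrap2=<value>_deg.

open belt: β = asin((r2−r1)/C) = asin(-2/20) = -5.7392°
wrap1 = π − 2β = 191.4783°
wrap2 = π + 2β = 168.5217°

wrap2=168.52_deg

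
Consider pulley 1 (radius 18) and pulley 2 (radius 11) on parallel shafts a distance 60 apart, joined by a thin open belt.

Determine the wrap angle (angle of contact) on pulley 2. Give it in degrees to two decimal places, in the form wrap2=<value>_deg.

wrap2=166.60_deg

open belt: β = asin((r2−r1)/C) = asin(-7/60) = -6.6998°
wrap1 = π − 2β = 193.3995°
wrap2 = π + 2β = 166.6005°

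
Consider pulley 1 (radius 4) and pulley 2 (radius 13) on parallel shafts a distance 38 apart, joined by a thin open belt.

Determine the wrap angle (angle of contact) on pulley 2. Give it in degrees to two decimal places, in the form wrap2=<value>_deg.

wrap2=207.40_deg

open belt: β = asin((r2−r1)/C) = asin(9/38) = 13.7002°
wrap1 = π − 2β = 152.5995°
wrap2 = π + 2β = 207.4005°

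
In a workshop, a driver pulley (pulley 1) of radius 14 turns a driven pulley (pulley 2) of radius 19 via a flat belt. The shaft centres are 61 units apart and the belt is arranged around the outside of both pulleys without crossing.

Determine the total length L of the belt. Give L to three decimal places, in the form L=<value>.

open belt: β = asin((r2−r1)/C) = asin(5/61) = 4.7017°
wrap1 = π − 2β = 170.5967°
wrap2 = π + 2β = 189.4033°
tangent length = C·cosβ = 60.7947
L = r1·wrap1 + r2·wrap2 + 2·C·cosβ = 14·2.9775 + 19·3.3057 + 2·60.7947 = 226.0826

L=226.083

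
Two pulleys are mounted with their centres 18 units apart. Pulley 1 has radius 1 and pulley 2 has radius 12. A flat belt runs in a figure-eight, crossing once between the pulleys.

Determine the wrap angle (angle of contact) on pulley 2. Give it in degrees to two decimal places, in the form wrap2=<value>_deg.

wrap2=272.48_deg

crossed belt: β = asin((r1+r2)/C) = asin(13/18) = 46.2383°
wrap1 = wrap2 = π + 2β = 272.4765°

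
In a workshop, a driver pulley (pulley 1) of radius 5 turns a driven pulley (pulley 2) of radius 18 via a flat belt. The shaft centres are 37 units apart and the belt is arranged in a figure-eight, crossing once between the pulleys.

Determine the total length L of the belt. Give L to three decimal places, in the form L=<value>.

crossed belt: β = asin((r1+r2)/C) = asin(23/37) = 38.4347°
wrap1 = wrap2 = π + 2β = 256.8693°
tangent length = C·cosβ = 28.9828
L = (r1+r2)·wrap + 2·C·cosβ = 23·4.4832 + 2·28.9828 = 161.0795

L=161.079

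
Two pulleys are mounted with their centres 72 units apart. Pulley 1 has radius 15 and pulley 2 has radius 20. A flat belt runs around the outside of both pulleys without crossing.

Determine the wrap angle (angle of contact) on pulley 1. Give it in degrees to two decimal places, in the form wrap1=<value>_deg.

wrap1=172.04_deg

open belt: β = asin((r2−r1)/C) = asin(5/72) = 3.9821°
wrap1 = π − 2β = 172.0358°
wrap2 = π + 2β = 187.9642°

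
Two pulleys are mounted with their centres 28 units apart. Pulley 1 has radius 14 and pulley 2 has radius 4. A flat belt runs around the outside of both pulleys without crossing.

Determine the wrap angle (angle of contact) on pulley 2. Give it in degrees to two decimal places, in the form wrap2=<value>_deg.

open belt: β = asin((r2−r1)/C) = asin(-10/28) = -20.9248°
wrap1 = π − 2β = 221.8497°
wrap2 = π + 2β = 138.1503°

wrap2=138.15_deg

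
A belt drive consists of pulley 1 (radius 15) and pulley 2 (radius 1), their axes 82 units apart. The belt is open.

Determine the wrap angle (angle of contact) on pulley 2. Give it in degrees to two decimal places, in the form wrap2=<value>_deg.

open belt: β = asin((r2−r1)/C) = asin(-14/82) = -9.8304°
wrap1 = π − 2β = 199.6607°
wrap2 = π + 2β = 160.3393°

wrap2=160.34_deg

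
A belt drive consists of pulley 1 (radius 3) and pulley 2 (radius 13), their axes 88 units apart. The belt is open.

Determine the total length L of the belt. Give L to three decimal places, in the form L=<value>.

L=227.403

open belt: β = asin((r2−r1)/C) = asin(10/88) = 6.5250°
wrap1 = π − 2β = 166.9500°
wrap2 = π + 2β = 193.0500°
tangent length = C·cosβ = 87.4300
L = r1·wrap1 + r2·wrap2 + 2·C·cosβ = 3·2.9138 + 13·3.3694 + 2·87.4300 = 227.4031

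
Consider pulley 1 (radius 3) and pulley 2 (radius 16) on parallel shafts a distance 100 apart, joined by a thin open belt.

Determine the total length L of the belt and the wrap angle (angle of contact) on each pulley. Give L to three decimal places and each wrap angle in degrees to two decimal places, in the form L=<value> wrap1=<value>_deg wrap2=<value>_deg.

L=261.383 wrap1=165.06_deg wrap2=194.94_deg

open belt: β = asin((r2−r1)/C) = asin(13/100) = 7.4696°
wrap1 = π − 2β = 165.0608°
wrap2 = π + 2β = 194.9392°
tangent length = C·cosβ = 99.1514
L = r1·wrap1 + r2·wrap2 + 2·C·cosβ = 3·2.8809 + 16·3.4023 + 2·99.1514 = 261.3827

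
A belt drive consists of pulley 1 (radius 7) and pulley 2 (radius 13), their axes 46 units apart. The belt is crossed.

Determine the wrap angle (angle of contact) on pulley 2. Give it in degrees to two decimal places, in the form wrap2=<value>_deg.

crossed belt: β = asin((r1+r2)/C) = asin(20/46) = 25.7715°
wrap1 = wrap2 = π + 2β = 231.5429°

wrap2=231.54_deg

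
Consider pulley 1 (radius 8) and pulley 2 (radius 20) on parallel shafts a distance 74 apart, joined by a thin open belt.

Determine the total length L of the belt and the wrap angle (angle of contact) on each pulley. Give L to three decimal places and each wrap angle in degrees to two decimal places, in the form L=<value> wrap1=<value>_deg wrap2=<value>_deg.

L=237.915 wrap1=161.34_deg wrap2=198.66_deg

open belt: β = asin((r2−r1)/C) = asin(12/74) = 9.3324°
wrap1 = π − 2β = 161.3352°
wrap2 = π + 2β = 198.6648°
tangent length = C·cosβ = 73.0205
L = r1·wrap1 + r2·wrap2 + 2·C·cosβ = 8·2.8158 + 20·3.4674 + 2·73.0205 = 237.9148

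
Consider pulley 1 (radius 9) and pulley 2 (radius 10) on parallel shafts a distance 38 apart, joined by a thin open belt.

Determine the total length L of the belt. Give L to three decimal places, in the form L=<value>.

open belt: β = asin((r2−r1)/C) = asin(1/38) = 1.5080°
wrap1 = π − 2β = 176.9841°
wrap2 = π + 2β = 183.0159°
tangent length = C·cosβ = 37.9868
L = r1·wrap1 + r2·wrap2 + 2·C·cosβ = 9·3.0890 + 10·3.1942 + 2·37.9868 = 135.7166

L=135.717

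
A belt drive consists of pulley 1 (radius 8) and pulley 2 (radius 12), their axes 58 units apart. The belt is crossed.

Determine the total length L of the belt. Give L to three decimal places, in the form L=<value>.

L=185.799

crossed belt: β = asin((r1+r2)/C) = asin(20/58) = 20.1713°
wrap1 = wrap2 = π + 2β = 220.3425°
tangent length = C·cosβ = 54.4426
L = (r1+r2)·wrap + 2·C·cosβ = 20·3.8457 + 2·54.4426 = 185.7993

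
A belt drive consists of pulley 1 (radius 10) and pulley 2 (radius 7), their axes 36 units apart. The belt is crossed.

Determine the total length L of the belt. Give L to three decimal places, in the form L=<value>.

crossed belt: β = asin((r1+r2)/C) = asin(17/36) = 28.1786°
wrap1 = wrap2 = π + 2β = 236.3573°
tangent length = C·cosβ = 31.7333
L = (r1+r2)·wrap + 2·C·cosβ = 17·4.1252 + 2·31.7333 = 133.5951

L=133.595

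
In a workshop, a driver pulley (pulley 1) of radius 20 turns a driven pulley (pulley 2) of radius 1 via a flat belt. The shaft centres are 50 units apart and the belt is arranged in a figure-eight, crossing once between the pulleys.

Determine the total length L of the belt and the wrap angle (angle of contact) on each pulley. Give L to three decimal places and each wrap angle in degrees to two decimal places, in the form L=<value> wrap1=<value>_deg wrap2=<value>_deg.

L=174.931 wrap1=229.67_deg wrap2=229.67_deg

crossed belt: β = asin((r1+r2)/C) = asin(21/50) = 24.8346°
wrap1 = wrap2 = π + 2β = 229.6692°
tangent length = C·cosβ = 45.3762
L = (r1+r2)·wrap + 2·C·cosβ = 21·4.0085 + 2·45.3762 = 174.9306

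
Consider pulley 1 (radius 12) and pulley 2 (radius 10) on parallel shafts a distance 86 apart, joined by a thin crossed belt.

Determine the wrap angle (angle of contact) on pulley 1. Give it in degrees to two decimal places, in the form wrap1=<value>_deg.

crossed belt: β = asin((r1+r2)/C) = asin(22/86) = 14.8218°
wrap1 = wrap2 = π + 2β = 209.6436°

wrap1=209.64_deg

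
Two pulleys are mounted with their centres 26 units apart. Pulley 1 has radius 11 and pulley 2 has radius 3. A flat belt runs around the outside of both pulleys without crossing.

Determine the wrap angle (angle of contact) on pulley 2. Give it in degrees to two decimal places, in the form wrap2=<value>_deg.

wrap2=144.16_deg

open belt: β = asin((r2−r1)/C) = asin(-8/26) = -17.9202°
wrap1 = π − 2β = 215.8404°
wrap2 = π + 2β = 144.1596°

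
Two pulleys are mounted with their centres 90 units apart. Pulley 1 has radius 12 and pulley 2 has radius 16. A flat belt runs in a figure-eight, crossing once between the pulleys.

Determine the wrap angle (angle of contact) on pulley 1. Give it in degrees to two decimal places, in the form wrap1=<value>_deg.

wrap1=216.25_deg

crossed belt: β = asin((r1+r2)/C) = asin(28/90) = 18.1262°
wrap1 = wrap2 = π + 2β = 216.2524°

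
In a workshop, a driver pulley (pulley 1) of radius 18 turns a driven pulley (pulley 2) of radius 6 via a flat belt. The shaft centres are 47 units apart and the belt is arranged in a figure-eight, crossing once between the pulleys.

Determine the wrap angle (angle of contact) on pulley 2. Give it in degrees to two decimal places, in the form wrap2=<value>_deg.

crossed belt: β = asin((r1+r2)/C) = asin(24/47) = 30.7064°
wrap1 = wrap2 = π + 2β = 241.4127°

wrap2=241.41_deg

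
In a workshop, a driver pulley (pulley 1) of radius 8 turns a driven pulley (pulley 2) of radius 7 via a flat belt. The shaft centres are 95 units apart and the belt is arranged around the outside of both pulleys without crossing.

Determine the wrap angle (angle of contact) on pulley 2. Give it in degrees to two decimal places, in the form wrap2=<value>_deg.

open belt: β = asin((r2−r1)/C) = asin(-1/95) = -0.6031°
wrap1 = π − 2β = 181.2062°
wrap2 = π + 2β = 178.7938°

wrap2=178.79_deg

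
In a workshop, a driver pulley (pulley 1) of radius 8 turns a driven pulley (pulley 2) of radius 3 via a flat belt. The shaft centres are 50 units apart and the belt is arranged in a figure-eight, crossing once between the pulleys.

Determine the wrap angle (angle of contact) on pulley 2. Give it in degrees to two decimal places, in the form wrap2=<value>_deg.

crossed belt: β = asin((r1+r2)/C) = asin(11/50) = 12.7090°
wrap1 = wrap2 = π + 2β = 205.4181°

wrap2=205.42_deg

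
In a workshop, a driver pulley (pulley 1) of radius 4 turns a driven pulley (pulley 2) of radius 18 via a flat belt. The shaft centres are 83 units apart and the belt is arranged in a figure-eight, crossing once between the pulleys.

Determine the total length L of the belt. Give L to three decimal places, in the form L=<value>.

crossed belt: β = asin((r1+r2)/C) = asin(22/83) = 15.3705°
wrap1 = wrap2 = π + 2β = 210.7411°
tangent length = C·cosβ = 80.0312
L = (r1+r2)·wrap + 2·C·cosβ = 22·3.6781 + 2·80.0312 = 240.9812

L=240.981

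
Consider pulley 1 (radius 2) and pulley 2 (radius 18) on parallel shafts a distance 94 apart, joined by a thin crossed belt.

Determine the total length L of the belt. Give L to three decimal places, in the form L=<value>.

crossed belt: β = asin((r1+r2)/C) = asin(20/94) = 12.2845°
wrap1 = wrap2 = π + 2β = 204.5690°
tangent length = C·cosβ = 91.8477
L = (r1+r2)·wrap + 2·C·cosβ = 20·3.5704 + 2·91.8477 = 255.1034

L=255.103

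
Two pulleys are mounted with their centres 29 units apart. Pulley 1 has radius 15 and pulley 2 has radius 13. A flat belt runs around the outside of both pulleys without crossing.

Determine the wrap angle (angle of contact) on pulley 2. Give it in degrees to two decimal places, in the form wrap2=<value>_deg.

open belt: β = asin((r2−r1)/C) = asin(-2/29) = -3.9546°
wrap1 = π − 2β = 187.9091°
wrap2 = π + 2β = 172.0909°

wrap2=172.09_deg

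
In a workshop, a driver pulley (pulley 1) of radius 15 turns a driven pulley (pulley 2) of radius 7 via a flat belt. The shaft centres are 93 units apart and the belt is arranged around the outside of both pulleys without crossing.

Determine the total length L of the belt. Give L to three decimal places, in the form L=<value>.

L=255.804

open belt: β = asin((r2−r1)/C) = asin(-8/93) = -4.9348°
wrap1 = π − 2β = 189.8695°
wrap2 = π + 2β = 170.1305°
tangent length = C·cosβ = 92.6553
L = r1·wrap1 + r2·wrap2 + 2·C·cosβ = 15·3.3138 + 7·2.9693 + 2·92.6553 = 255.8036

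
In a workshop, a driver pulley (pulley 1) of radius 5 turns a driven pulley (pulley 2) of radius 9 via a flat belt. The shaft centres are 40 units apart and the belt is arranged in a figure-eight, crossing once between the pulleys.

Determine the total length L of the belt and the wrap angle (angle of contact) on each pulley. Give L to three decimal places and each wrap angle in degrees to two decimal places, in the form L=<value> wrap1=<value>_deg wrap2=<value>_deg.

crossed belt: β = asin((r1+r2)/C) = asin(14/40) = 20.4873°
wrap1 = wrap2 = π + 2β = 220.9746°
tangent length = C·cosβ = 37.4700
L = (r1+r2)·wrap + 2·C·cosβ = 14·3.8567 + 2·37.4700 = 128.9343

L=128.934 wrap1=220.97_deg wrap2=220.97_deg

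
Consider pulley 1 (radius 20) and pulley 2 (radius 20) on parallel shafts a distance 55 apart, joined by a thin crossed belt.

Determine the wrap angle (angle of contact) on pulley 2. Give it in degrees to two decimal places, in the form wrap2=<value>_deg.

wrap2=273.32_deg

crossed belt: β = asin((r1+r2)/C) = asin(40/55) = 46.6582°
wrap1 = wrap2 = π + 2β = 273.3165°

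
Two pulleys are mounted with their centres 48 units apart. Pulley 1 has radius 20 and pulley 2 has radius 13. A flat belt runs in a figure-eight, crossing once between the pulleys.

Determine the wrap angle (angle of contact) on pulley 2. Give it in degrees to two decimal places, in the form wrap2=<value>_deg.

wrap2=266.87_deg

crossed belt: β = asin((r1+r2)/C) = asin(33/48) = 43.4325°
wrap1 = wrap2 = π + 2β = 266.8651°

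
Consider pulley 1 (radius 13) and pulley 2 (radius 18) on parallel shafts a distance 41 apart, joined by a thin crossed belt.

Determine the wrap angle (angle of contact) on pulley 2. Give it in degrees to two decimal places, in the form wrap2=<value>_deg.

wrap2=278.24_deg

crossed belt: β = asin((r1+r2)/C) = asin(31/41) = 49.1214°
wrap1 = wrap2 = π + 2β = 278.2427°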